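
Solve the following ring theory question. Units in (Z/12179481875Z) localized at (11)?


Local ring = Z/19487171Z.
phi(19487171) = 11^6*(11-1) = 17715610


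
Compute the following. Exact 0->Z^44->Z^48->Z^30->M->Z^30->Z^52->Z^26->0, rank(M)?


Alt sum=0:
(-1)^0*44 + (-1)^1*48 + (-1)^2*30 + (-1)^3*? + (-1)^4*30 + (-1)^5*52 + (-1)^6*26=0
rank(M)=30


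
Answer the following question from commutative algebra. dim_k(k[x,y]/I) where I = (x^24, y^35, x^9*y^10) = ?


k[x,y]/I, I = (x^24, y^35, x^9*y^10)
Rect: 24x35=840. Corner: (24-9)x(35-10)=375.
dim = 840-375 = 465


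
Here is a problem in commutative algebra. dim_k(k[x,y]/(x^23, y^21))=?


Basis: x^i*y^j, i<23, j<21
23*21=483


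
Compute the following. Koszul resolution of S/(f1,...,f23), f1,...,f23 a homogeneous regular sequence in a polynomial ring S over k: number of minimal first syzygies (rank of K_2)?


Regular sequence => Koszul complex is the minimal free resolution.
Syz_1 minimally generated by Koszul relations f_i*e_j - f_j*e_i (i<j): mu(Syz_1) = beta_2 = C(m,2) = m(m-1)/2
m=23
23*22/2 = 253


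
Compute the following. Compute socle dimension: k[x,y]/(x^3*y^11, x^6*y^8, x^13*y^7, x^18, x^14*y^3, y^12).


Socle = ann(m) = span of standard monomials u with x*u, y*u in I (staircase corners).
Minimal generators: x^18, x^14*y^3, x^13*y^7, x^6*y^8, x^3*y^11, y^12
Corners: x^2y^11, x^5y^10, x^12y^7, x^13y^6, x^17y^2
Socle dim=5


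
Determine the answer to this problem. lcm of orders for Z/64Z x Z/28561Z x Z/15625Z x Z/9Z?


Exponent = lcm of the cyclic orders; pairwise coprime => product.
2^6*13^4*5^6*3^2=64*28561*15625*9=257049000000


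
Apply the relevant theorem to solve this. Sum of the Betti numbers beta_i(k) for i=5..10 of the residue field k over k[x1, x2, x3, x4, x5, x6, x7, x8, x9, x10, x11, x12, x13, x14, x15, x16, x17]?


Koszul resolution: beta_i(k)=C(n,i), n=17
C(17,5)=6188, C(17,6)=12376, C(17,7)=19448, C(17,8)=24310, C(17,9)=24310, C(17,10)=19448
Sum=106080


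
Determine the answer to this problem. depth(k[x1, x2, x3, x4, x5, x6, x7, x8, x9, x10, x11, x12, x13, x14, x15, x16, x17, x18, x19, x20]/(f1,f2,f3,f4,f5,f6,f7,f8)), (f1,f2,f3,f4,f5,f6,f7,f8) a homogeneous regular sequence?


depth(R)=20
depth(R/I)=20-8=12


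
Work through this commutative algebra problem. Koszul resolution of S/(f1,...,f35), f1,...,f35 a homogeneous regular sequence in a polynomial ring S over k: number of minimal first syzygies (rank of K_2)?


Regular sequence => Koszul complex is the minimal free resolution.
Syz_1 minimally generated by Koszul relations f_i*e_j - f_j*e_i (i<j): mu(Syz_1) = beta_2 = C(m,2) = m(m-1)/2
m=35
35*34/2 = 595


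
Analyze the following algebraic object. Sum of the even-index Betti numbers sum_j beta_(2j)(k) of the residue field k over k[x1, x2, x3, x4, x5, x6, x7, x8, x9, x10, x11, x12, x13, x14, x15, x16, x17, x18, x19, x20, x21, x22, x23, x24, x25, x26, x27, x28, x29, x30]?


Koszul resolution: beta_i(k)=C(n,i), n=30
sum_even C(30,i) = 2^(n-1) = 2^29 = 536870912


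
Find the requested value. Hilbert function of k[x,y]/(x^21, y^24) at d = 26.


k[x,y], I = (x^21, y^24), d = 26
Need i < 21 and d-i < 24.
Range: 3 <= i <= 20.
H(26) = 18


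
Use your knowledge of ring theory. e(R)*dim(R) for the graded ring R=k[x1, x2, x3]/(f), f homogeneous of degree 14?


e(R)=deg(f)=14, dim(R)=3-1=2
e*dim=14*2=28


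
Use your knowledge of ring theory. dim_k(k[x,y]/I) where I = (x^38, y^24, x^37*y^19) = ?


k[x,y]/I, I = (x^38, y^24, x^37*y^19)
Rect: 38x24=912. Corner: (38-37)x(24-19)=5.
dim = 912-5 = 907


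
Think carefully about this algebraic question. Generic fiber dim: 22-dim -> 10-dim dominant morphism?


dim(fiber)=dim(X)-dim(Y)=22-10=12


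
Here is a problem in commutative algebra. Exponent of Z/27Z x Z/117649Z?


Exponent = lcm of the cyclic orders; pairwise coprime => product.
3^3*7^6=27*117649=3176523


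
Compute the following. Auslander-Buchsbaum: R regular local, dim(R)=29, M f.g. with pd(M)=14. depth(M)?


pd+depth=depth(R)=29
depth=29-14=15


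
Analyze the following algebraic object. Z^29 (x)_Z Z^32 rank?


rank(M(x)N) = rank(M)*rank(N)
29*32 = 928


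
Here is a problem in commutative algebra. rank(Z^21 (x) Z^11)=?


rank(M(x)N) = rank(M)*rank(N)
21*11 = 231


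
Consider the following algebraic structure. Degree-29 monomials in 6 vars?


C(d+n-1,n-1)=C(34,5)=278256


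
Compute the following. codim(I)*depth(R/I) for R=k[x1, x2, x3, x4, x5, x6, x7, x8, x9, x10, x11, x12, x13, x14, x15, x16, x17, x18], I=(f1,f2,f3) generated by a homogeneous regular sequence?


codim=3, depth=dim(R/I)=18-3=15
Product=3*15=45


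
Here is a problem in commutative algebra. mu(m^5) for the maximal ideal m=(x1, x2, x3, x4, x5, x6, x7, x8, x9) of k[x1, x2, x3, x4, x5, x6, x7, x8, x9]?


Graded Nakayama: mu(m^d) = dim_k (m^d/m^(d+1)) = #degree-5 monomials in 9 vars
C(n+d-1,d)=C(13,5)=1287


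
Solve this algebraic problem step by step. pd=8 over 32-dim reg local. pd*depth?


pd+depth=32
depth=32-8=24
pd*depth=8*24=192


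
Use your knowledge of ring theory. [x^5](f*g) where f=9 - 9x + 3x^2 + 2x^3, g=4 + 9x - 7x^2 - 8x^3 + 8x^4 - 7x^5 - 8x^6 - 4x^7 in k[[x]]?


[x^5] = sum a_i*b_j, i+j=5
  9*-7=-63
  -9*8=-72
  3*-8=-24
  2*-7=-14
Sum=-173


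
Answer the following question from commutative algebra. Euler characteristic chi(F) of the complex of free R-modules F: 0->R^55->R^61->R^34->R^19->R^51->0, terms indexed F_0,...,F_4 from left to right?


chi = sum (-1)^i * rank:
(-1)^0*55=55
(-1)^1*61=-61
(-1)^2*34=34
(-1)^3*19=-19
(-1)^4*51=51
chi=60


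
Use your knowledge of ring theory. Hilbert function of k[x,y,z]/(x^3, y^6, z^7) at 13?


Need i<3, j<6, k<7 with i+j+k=13.
For each i, j ranges over max(0,13-i-6)..min(5,13-i):
  i=0: j in [7,5] -> 0
  i=1: j in [6,5] -> 0
  i=2: j in [5,5] -> 1
H(13) = 0+0+1 = 1


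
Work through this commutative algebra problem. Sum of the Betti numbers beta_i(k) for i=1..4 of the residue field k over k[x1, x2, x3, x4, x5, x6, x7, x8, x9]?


Koszul resolution: beta_i(k)=C(n,i), n=9
C(9,1)=9, C(9,2)=36, C(9,3)=84, C(9,4)=126
Sum=255


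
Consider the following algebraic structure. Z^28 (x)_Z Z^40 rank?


rank(M(x)N) = rank(M)*rank(N)
28*40 = 1120


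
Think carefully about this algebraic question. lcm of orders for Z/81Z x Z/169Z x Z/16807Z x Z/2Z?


Exponent = lcm of the cyclic orders; pairwise coprime => product.
3^4*13^2*7^5*2^1=81*169*16807*2=460142046


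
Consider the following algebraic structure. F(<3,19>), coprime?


gcd(3,19)=1 => F=ab-a-b=3*19-3-19=57-22=35


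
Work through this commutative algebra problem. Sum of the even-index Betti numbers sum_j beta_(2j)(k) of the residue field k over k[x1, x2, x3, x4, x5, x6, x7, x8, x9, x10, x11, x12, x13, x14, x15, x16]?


Koszul resolution: beta_i(k)=C(n,i), n=16
sum_even C(16,i) = 2^(n-1) = 2^15 = 32768


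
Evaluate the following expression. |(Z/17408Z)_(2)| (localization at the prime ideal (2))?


2-primary part: 17408=2^10*17
Size=2^10=1024


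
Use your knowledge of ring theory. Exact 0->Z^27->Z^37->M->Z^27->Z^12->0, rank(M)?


Alt sum=0:
(-1)^0*27 + (-1)^1*37 + (-1)^2*? + (-1)^3*27 + (-1)^4*12=0
rank(M)=25


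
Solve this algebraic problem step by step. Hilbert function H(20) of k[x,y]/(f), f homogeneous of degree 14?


H(t)=d for t>=d-1.
d=14, t=20
H(20)=14


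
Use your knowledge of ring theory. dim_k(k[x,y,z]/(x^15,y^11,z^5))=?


Basis: x^iy^jz^k, i<15,j<11,k<5
15*11*5=825


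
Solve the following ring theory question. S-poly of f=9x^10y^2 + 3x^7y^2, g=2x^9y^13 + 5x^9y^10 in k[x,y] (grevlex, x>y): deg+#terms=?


LT(f)=9x^10y^2, LT(g)=2x^9y^13
lcm(LM)=x^10y^13
S(f,g) (scaled by 18 to clear denominators) = 2y^11*f - 9x*g = -45x^10y^10 + 6x^7y^13
2 terms, deg 20.
20+2=22


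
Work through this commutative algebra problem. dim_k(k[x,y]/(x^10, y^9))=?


Basis: x^i*y^j, i<10, j<9
10*9=90


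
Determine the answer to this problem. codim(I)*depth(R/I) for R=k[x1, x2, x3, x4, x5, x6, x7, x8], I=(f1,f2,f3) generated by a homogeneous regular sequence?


codim=3, depth=dim(R/I)=8-3=5
Product=3*5=15


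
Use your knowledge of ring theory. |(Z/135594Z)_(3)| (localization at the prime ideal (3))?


3-primary part: 135594=3^7*62
Size=3^7=2187


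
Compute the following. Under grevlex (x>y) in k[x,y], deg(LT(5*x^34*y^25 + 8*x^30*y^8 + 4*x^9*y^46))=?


LT: 5*x^34*y^25
deg_x=34, deg_y=25
Total=34+25=59


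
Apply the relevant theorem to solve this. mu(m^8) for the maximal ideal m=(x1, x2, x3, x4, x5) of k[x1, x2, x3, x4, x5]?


Graded Nakayama: mu(m^d) = dim_k (m^d/m^(d+1)) = #degree-8 monomials in 5 vars
C(n+d-1,d)=C(12,8)=495


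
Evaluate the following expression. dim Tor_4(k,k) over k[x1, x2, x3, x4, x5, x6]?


Koszul: C(n,i)=C(6,4)=15


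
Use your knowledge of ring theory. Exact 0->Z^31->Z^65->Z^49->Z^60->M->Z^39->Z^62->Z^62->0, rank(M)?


Alt sum=0:
(-1)^0*31 + (-1)^1*65 + (-1)^2*49 + (-1)^3*60 + (-1)^4*? + (-1)^5*39 + (-1)^6*62 + (-1)^7*62=0
rank(M)=84


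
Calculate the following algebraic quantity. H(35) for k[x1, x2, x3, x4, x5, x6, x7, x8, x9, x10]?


C(d+n-1,n-1)=C(44,9)=708930508


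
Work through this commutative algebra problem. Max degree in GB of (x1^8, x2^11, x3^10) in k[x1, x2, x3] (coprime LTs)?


Pure powers, coprime LTs => already GB.
Degrees: 8, 11, 10
Max=11


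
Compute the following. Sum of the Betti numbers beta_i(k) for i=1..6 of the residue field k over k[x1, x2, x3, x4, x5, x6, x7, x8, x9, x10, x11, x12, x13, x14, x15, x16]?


Koszul resolution: beta_i(k)=C(n,i), n=16
C(16,1)=16, C(16,2)=120, C(16,3)=560, C(16,4)=1820, C(16,5)=4368, C(16,6)=8008
Sum=14892


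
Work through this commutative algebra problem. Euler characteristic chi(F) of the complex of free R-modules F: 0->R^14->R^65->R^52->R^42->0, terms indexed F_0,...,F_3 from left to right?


chi = sum (-1)^i * rank:
(-1)^0*14=14
(-1)^1*65=-65
(-1)^2*52=52
(-1)^3*42=-42
chi=-41


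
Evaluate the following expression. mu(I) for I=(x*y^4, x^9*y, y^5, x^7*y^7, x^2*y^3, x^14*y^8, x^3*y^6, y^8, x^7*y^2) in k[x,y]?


Remove redundant (divisible by others).
x^14*y^8 redundant.
y^8 redundant.
x^3*y^6 redundant.
x^7*y^7 redundant.
Min: x^9*y, x^7*y^2, x^2*y^3, x*y^4, y^5
Count=5


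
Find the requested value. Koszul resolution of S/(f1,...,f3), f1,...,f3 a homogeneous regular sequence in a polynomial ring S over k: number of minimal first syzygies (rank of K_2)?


Regular sequence => Koszul complex is the minimal free resolution.
Syz_1 minimally generated by Koszul relations f_i*e_j - f_j*e_i (i<j): mu(Syz_1) = beta_2 = C(m,2) = m(m-1)/2
m=3
3*2/2 = 3


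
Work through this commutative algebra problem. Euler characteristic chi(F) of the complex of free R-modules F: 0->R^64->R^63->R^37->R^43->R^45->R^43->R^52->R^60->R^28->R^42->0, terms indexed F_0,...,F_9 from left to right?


chi = sum (-1)^i * rank:
(-1)^0*64=64
(-1)^1*63=-63
(-1)^2*37=37
(-1)^3*43=-43
(-1)^4*45=45
(-1)^5*43=-43
(-1)^6*52=52
(-1)^7*60=-60
(-1)^8*28=28
(-1)^9*42=-42
chi=-25


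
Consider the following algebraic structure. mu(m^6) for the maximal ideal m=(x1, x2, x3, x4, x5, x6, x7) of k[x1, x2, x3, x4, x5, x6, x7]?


Graded Nakayama: mu(m^d) = dim_k (m^d/m^(d+1)) = #degree-6 monomials in 7 vars
C(n+d-1,d)=C(12,6)=924


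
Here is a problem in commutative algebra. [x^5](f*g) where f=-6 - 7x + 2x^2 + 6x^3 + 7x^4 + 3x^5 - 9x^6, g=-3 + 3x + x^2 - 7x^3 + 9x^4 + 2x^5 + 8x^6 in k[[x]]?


[x^5] = sum a_i*b_j, i+j=5
  -6*2=-12
  -7*9=-63
  2*-7=-14
  6*1=6
  7*3=21
  3*-3=-9
Sum=-71


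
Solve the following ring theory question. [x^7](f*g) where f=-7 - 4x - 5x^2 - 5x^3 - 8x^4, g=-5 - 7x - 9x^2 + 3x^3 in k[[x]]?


[x^7] = sum a_i*b_j, i+j=7
  -8*3=-24
Sum=-24


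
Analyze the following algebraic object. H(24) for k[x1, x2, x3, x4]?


C(d+n-1,n-1)=C(27,3)=2925


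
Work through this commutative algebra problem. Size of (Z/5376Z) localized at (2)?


2-primary part: 5376=2^8*21
Size=2^8=256


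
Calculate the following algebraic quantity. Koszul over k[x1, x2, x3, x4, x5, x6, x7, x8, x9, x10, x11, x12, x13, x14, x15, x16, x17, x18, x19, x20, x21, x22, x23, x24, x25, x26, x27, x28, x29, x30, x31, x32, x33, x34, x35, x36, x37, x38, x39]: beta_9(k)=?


C(n,i)=C(39,9)=211915132


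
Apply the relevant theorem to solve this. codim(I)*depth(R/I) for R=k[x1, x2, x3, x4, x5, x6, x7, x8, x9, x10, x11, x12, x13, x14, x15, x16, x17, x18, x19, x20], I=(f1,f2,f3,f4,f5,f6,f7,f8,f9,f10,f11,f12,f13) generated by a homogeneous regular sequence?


codim=13, depth=dim(R/I)=20-13=7
Product=13*7=91


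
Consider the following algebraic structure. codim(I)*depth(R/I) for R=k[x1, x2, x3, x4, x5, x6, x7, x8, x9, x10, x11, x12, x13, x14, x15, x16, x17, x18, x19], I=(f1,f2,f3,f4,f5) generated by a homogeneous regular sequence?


codim=5, depth=dim(R/I)=19-5=14
Product=5*14=70


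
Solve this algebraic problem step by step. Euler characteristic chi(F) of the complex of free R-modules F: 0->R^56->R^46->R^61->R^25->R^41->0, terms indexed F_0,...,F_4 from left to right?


chi = sum (-1)^i * rank:
(-1)^0*56=56
(-1)^1*46=-46
(-1)^2*61=61
(-1)^3*25=-25
(-1)^4*41=41
chi=87


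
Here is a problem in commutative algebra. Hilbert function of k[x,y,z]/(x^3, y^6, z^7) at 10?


Need i<3, j<6, k<7 with i+j+k=10.
For each i, j ranges over max(0,10-i-6)..min(5,10-i):
  i=0: j in [4,5] -> 2
  i=1: j in [3,5] -> 3
  i=2: j in [2,5] -> 4
H(10) = 2+3+4 = 9


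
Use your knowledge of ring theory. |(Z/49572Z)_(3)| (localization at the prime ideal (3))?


3-primary part: 49572=3^6*68
Size=3^6=729


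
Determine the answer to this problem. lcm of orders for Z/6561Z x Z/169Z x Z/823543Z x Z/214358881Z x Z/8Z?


Exponent = lcm of the cyclic orders; pairwise coprime => product.
3^8*13^2*7^7*11^8*2^3=6561*169*823543*214358881*8=1565937739079648710776


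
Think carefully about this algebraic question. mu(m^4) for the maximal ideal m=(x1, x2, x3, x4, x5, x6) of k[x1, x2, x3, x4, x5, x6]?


Graded Nakayama: mu(m^d) = dim_k (m^d/m^(d+1)) = #degree-4 monomials in 6 vars
C(n+d-1,d)=C(9,4)=126


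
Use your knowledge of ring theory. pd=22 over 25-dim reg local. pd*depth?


pd+depth=25
depth=25-22=3
pd*depth=22*3=66


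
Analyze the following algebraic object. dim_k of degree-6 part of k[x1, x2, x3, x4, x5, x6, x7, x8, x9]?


C(d+n-1,n-1)=C(14,8)=3003


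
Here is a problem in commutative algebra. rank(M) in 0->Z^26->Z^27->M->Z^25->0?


Alt sum=0:
(-1)^0*26 + (-1)^1*27 + (-1)^2*? + (-1)^3*25=0
rank(M)=26


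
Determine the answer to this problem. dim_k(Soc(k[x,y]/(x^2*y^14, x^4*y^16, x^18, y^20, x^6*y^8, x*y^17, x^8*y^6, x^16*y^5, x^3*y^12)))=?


Socle = ann(m) = span of standard monomials u with x*u, y*u in I (staircase corners).
Redundant generators: x^4*y^16
Minimal generators: x^18, x^16*y^5, x^8*y^6, x^6*y^8, x^3*y^12, x^2*y^14, x*y^17, y^20
Corners: y^19, xy^16, x^2y^13, x^5y^11, x^7y^7, x^15y^5, x^17y^4
Socle dim=7


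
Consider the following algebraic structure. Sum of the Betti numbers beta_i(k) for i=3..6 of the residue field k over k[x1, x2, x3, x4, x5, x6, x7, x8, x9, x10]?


Koszul resolution: beta_i(k)=C(n,i), n=10
C(10,3)=120, C(10,4)=210, C(10,5)=252, C(10,6)=210
Sum=792


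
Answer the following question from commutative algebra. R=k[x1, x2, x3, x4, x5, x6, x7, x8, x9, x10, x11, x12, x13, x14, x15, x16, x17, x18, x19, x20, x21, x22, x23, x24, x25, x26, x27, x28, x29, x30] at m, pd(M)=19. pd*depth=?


pd+depth=30
depth=30-19=11
pd*depth=19*11=209


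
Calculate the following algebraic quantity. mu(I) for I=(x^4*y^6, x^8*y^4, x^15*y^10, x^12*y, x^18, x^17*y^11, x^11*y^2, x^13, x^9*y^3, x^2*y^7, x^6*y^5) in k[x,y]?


Remove redundant (divisible by others).
x^17*y^11 redundant.
x^18 redundant.
x^15*y^10 redundant.
Min: x^13, x^12*y, x^11*y^2, x^9*y^3, x^8*y^4, x^6*y^5, x^4*y^6, x^2*y^7
Count=8


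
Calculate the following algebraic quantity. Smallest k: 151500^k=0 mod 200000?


151500^k mod 200000:
k=1: 151500
k=2: 50000
k=3: 0
First zero at k = 3


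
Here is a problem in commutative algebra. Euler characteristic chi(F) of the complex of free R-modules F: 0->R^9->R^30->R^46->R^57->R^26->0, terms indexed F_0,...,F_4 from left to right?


chi = sum (-1)^i * rank:
(-1)^0*9=9
(-1)^1*30=-30
(-1)^2*46=46
(-1)^3*57=-57
(-1)^4*26=26
chi=-6


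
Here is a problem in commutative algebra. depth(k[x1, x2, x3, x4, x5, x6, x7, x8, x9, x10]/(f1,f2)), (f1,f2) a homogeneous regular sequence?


depth(R)=10
depth(R/I)=10-2=8


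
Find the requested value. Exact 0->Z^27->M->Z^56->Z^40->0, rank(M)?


Alt sum=0:
(-1)^0*27 + (-1)^1*? + (-1)^2*56 + (-1)^3*40=0
rank(M)=43


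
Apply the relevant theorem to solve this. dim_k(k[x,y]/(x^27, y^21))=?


Basis: x^i*y^j, i<27, j<21
27*21=567


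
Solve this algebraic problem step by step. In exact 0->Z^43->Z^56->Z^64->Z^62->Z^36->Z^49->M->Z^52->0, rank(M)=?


Alt sum=0:
(-1)^0*43 + (-1)^1*56 + (-1)^2*64 + (-1)^3*62 + (-1)^4*36 + (-1)^5*49 + (-1)^6*? + (-1)^7*52=0
rank(M)=76


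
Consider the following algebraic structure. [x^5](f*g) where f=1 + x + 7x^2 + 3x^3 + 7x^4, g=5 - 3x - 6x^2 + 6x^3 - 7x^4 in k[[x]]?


[x^5] = sum a_i*b_j, i+j=5
  1*-7=-7
  7*6=42
  3*-6=-18
  7*-3=-21
Sum=-4


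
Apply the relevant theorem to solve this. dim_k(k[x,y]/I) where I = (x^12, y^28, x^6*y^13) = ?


k[x,y]/I, I = (x^12, y^28, x^6*y^13)
Rect: 12x28=336. Corner: (12-6)x(28-13)=90.
dim = 336-90 = 246


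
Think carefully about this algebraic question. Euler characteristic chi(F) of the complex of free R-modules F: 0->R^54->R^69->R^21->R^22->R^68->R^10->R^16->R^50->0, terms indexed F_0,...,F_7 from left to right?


chi = sum (-1)^i * rank:
(-1)^0*54=54
(-1)^1*69=-69
(-1)^2*21=21
(-1)^3*22=-22
(-1)^4*68=68
(-1)^5*10=-10
(-1)^6*16=16
(-1)^7*50=-50
chi=8


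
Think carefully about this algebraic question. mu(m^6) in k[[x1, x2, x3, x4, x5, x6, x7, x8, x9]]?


C(n+d-1,d)=C(14,6)=3003


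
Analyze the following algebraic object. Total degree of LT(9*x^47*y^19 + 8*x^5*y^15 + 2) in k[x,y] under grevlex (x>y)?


LT: 9*x^47*y^19
deg_x=47, deg_y=19
Total=47+19=66


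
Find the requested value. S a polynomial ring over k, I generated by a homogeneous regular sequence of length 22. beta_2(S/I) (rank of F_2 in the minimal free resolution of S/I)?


Regular sequence => Koszul complex is the minimal free resolution.
Syz_1 minimally generated by Koszul relations f_i*e_j - f_j*e_i (i<j): mu(Syz_1) = beta_2 = C(m,2) = m(m-1)/2
m=22
22*21/2 = 231


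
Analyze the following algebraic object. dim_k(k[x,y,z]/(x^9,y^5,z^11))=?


Basis: x^iy^jz^k, i<9,j<5,k<11
9*5*11=495


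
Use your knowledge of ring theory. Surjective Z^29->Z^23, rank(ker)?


rank(ker) = 29-23 = 6


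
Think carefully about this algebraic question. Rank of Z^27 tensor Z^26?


rank(M(x)N) = rank(M)*rank(N)
27*26 = 702


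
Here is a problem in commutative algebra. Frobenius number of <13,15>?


gcd(13,15)=1 => F=ab-a-b=13*15-13-15=195-28=167


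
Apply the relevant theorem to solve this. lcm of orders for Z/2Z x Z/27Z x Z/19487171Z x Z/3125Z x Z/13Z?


Exponent = lcm of the cyclic orders; pairwise coprime => product.
2^1*3^3*11^7*5^5*13^1=2*27*19487171*3125*13=42749981381250


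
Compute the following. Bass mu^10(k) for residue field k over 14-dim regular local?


C(n,i)=C(14,10)=1001


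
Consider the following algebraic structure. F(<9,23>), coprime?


gcd(9,23)=1 => F=ab-a-b=9*23-9-23=207-32=175


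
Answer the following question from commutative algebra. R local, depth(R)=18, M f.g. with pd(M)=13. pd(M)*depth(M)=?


pd+depth=18
depth=18-13=5
pd*depth=13*5=65


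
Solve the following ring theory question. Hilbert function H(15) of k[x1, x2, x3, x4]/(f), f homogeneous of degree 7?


C(18,3)-C(11,3)=816-165=651


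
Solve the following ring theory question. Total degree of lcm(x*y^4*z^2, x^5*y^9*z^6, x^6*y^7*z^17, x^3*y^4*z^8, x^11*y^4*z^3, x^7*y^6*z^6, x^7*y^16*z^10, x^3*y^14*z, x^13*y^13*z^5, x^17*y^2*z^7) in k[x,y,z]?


lcm = componentwise max:
x: max(1,5,6,3,11,7,7,3,13,17)=17
y: max(4,9,7,4,4,6,16,14,13,2)=16
z: max(2,6,17,8,3,6,10,1,5,7)=17
Total=17+16+17=50


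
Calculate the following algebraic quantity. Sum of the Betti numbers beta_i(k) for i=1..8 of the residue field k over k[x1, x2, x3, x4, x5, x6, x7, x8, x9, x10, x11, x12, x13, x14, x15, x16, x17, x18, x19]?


Koszul resolution: beta_i(k)=C(n,i), n=19
C(19,1)=19, C(19,2)=171, C(19,3)=969, C(19,4)=3876, C(19,5)=11628, C(19,6)=27132, C(19,7)=50388, C(19,8)=75582
Sum=169765


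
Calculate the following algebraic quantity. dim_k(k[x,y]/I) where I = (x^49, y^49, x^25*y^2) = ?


k[x,y]/I, I = (x^49, y^49, x^25*y^2)
Rect: 49x49=2401. Corner: (49-25)x(49-2)=1128.
dim = 2401-1128 = 1273


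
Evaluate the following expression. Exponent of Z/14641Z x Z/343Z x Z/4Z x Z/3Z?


Exponent = lcm of the cyclic orders; pairwise coprime => product.
11^4*7^3*2^2*3^1=14641*343*4*3=60262356


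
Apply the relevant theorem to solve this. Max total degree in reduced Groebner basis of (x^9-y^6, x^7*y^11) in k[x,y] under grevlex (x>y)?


LT(f1)=x^9, LT(f2)=x^7y^11, lcm=x^9y^11
S(f1,f2) = y^11*f1 - x^2*f2 = -y^17
Reduced GB = {f1, f2, y^17}; degrees 9, 18, 17
Max = 18


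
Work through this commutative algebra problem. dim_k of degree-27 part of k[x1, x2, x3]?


C(d+n-1,n-1)=C(29,2)=406


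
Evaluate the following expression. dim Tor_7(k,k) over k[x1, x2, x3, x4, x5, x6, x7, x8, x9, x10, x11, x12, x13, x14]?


Koszul: C(n,i)=C(14,7)=3432


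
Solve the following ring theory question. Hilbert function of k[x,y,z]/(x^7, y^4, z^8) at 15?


Need i<7, j<4, k<8 with i+j+k=15.
For each i, j ranges over max(0,15-i-7)..min(3,15-i):
  i=0: j in [8,3] -> 0
  i=1: j in [7,3] -> 0
  i=2: j in [6,3] -> 0
  i=3: j in [5,3] -> 0
  i=4: j in [4,3] -> 0
  i=5: j in [3,3] -> 1
  i=6: j in [2,3] -> 2
H(15) = 0+0+0+0+0+1+2 = 3


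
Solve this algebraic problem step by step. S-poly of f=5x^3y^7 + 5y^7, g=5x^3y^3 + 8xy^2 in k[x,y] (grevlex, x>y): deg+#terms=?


LT(f)=5x^3y^7, LT(g)=5x^3y^3
lcm(LM)=x^3y^7
S(f,g) (scaled by 25 to clear denominators) = 5*f - 5y^4*g = -40xy^6 + 25y^7
2 terms, deg 7.
7+2=9


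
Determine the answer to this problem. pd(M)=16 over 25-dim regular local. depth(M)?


pd+depth=depth(R)=25
depth=25-16=9


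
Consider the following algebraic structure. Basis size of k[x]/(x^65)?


Basis: 1,x,...,x^64
dim=65


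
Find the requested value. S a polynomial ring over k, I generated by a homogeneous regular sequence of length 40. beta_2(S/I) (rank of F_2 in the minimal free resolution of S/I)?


Regular sequence => Koszul complex is the minimal free resolution.
Syz_1 minimally generated by Koszul relations f_i*e_j - f_j*e_i (i<j): mu(Syz_1) = beta_2 = C(m,2) = m(m-1)/2
m=40
40*39/2 = 780


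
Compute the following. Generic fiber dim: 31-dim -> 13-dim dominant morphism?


dim(fiber)=dim(X)-dim(Y)=31-13=18


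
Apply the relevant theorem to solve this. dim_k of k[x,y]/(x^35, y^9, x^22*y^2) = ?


k[x,y]/I, I = (x^35, y^9, x^22*y^2)
Rect: 35x9=315. Corner: (35-22)x(9-2)=91.
dim = 315-91 = 224


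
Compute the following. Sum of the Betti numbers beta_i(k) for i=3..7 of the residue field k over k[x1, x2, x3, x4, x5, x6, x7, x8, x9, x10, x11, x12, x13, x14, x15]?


Koszul resolution: beta_i(k)=C(n,i), n=15
C(15,3)=455, C(15,4)=1365, C(15,5)=3003, C(15,6)=5005, C(15,7)=6435
Sum=16263


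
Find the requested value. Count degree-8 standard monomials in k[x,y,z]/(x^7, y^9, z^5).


Need i<7, j<9, k<5 with i+j+k=8.
For each i, j ranges over max(0,8-i-4)..min(8,8-i):
  i=0: j in [4,8] -> 5
  i=1: j in [3,7] -> 5
  i=2: j in [2,6] -> 5
  i=3: j in [1,5] -> 5
  i=4: j in [0,4] -> 5
  i=5: j in [0,3] -> 4
  i=6: j in [0,2] -> 3
H(8) = 5+5+5+5+5+4+3 = 32


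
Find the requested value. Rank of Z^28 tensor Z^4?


rank(M(x)N) = rank(M)*rank(N)
28*4 = 112


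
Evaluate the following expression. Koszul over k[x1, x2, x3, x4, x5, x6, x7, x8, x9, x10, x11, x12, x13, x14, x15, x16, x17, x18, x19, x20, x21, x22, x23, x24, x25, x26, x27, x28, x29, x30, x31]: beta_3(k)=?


C(n,i)=C(31,3)=4495


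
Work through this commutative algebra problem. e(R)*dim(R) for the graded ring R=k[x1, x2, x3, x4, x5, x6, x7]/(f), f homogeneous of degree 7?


e(R)=deg(f)=7, dim(R)=7-1=6
e*dim=7*6=42


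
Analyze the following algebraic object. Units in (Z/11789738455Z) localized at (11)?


Local ring = Z/2357947691Z.
phi(2357947691) = 11^8*(11-1) = 2143588810


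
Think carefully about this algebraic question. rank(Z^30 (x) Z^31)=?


rank(M(x)N) = rank(M)*rank(N)
30*31 = 930


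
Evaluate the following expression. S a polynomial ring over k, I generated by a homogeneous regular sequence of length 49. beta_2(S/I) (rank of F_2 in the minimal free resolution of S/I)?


Regular sequence => Koszul complex is the minimal free resolution.
Syz_1 minimally generated by Koszul relations f_i*e_j - f_j*e_i (i<j): mu(Syz_1) = beta_2 = C(m,2) = m(m-1)/2
m=49
49*48/2 = 1176


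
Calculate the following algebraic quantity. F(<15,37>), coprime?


gcd(15,37)=1 => F=ab-a-b=15*37-15-37=555-52=503


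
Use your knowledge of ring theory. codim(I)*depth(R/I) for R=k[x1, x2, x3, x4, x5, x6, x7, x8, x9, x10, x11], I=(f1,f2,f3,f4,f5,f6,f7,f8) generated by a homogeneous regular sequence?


codim=8, depth=dim(R/I)=11-8=3
Product=8*3=24


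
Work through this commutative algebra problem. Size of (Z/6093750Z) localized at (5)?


5-primary part: 6093750=5^7*78
Size=5^7=78125


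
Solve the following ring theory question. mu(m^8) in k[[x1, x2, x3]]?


C(n+d-1,d)=C(10,8)=45


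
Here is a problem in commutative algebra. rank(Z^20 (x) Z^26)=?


rank(M(x)N) = rank(M)*rank(N)
20*26 = 520


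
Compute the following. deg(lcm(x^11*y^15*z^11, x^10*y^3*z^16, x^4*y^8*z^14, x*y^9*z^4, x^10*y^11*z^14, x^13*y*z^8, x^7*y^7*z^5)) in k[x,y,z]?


lcm = componentwise max:
x: max(11,10,4,1,10,13,7)=13
y: max(15,3,8,9,11,1,7)=15
z: max(11,16,14,4,14,8,5)=16
Total=13+15+16=44


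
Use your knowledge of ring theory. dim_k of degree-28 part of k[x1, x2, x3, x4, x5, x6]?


C(d+n-1,n-1)=C(33,5)=237336


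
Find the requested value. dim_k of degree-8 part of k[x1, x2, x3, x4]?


C(d+n-1,n-1)=C(11,3)=165


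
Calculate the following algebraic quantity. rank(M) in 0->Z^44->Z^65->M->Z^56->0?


Alt sum=0:
(-1)^0*44 + (-1)^1*65 + (-1)^2*? + (-1)^3*56=0
rank(M)=77


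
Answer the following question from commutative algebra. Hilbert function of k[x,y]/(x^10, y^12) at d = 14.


k[x,y], I = (x^10, y^12), d = 14
Need i < 10 and d-i < 12.
Range: 3 <= i <= 9.
H(14) = 7


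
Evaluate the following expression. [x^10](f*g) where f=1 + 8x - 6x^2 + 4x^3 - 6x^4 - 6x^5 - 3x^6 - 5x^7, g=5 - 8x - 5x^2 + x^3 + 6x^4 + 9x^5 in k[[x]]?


[x^10] = sum a_i*b_j, i+j=10
  -6*9=-54
  -3*6=-18
  -5*1=-5
Sum=-77


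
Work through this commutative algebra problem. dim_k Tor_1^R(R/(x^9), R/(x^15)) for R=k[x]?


Tor_1(R/I,R/J)=(I cap J)/IJ=(x^15)/(x^24)
dim=24-15=min(9,15)=9


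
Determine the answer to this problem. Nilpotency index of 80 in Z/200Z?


80^k mod 200:
k=1: 80
k=2: 0
First zero at k = 2


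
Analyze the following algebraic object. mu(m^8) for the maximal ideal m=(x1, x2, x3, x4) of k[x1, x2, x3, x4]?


Graded Nakayama: mu(m^d) = dim_k (m^d/m^(d+1)) = #degree-8 monomials in 4 vars
C(n+d-1,d)=C(11,8)=165


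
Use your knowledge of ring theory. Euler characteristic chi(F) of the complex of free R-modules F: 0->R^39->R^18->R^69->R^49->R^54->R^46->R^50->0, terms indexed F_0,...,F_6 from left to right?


chi = sum (-1)^i * rank:
(-1)^0*39=39
(-1)^1*18=-18
(-1)^2*69=69
(-1)^3*49=-49
(-1)^4*54=54
(-1)^5*46=-46
(-1)^6*50=50
chi=99


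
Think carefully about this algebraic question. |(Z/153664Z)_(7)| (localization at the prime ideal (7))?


7-primary part: 153664=7^4*64
Size=7^4=2401


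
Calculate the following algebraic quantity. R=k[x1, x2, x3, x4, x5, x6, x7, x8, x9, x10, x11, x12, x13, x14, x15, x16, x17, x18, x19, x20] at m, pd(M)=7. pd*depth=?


pd+depth=20
depth=20-7=13
pd*depth=7*13=91


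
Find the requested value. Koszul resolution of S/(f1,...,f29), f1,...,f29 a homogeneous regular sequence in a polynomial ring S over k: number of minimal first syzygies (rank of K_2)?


Regular sequence => Koszul complex is the minimal free resolution.
Syz_1 minimally generated by Koszul relations f_i*e_j - f_j*e_i (i<j): mu(Syz_1) = beta_2 = C(m,2) = m(m-1)/2
m=29
29*28/2 = 406


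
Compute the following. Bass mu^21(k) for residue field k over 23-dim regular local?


C(n,i)=C(23,21)=253


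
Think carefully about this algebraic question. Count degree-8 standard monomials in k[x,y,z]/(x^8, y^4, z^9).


Need i<8, j<4, k<9 with i+j+k=8.
For each i, j ranges over max(0,8-i-8)..min(3,8-i):
  i=0: j in [0,3] -> 4
  i=1: j in [0,3] -> 4
  i=2: j in [0,3] -> 4
  i=3: j in [0,3] -> 4
  i=4: j in [0,3] -> 4
  i=5: j in [0,3] -> 4
  i=6: j in [0,2] -> 3
  i=7: j in [0,1] -> 2
H(8) = 4+4+4+4+4+4+3+2 = 29


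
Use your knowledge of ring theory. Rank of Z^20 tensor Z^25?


rank(M(x)N) = rank(M)*rank(N)
20*25 = 500


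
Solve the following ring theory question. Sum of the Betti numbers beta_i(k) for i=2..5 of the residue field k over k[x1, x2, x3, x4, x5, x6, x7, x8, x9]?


Koszul resolution: beta_i(k)=C(n,i), n=9
C(9,2)=36, C(9,3)=84, C(9,4)=126, C(9,5)=126
Sum=372


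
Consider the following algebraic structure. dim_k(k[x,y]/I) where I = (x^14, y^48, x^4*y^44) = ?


k[x,y]/I, I = (x^14, y^48, x^4*y^44)
Rect: 14x48=672. Corner: (14-4)x(48-44)=40.
dim = 672-40 = 632


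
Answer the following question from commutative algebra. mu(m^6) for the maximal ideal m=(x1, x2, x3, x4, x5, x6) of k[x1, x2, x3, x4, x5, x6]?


Graded Nakayama: mu(m^d) = dim_k (m^d/m^(d+1)) = #degree-6 monomials in 6 vars
C(n+d-1,d)=C(11,6)=462


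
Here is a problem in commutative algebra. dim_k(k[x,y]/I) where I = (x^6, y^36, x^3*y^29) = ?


k[x,y]/I, I = (x^6, y^36, x^3*y^29)
Rect: 6x36=216. Corner: (6-3)x(36-29)=21.
dim = 216-21 = 195


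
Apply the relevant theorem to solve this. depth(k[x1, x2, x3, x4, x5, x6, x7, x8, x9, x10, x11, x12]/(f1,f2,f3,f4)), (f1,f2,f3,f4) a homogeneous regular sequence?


depth(R)=12
depth(R/I)=12-4=8


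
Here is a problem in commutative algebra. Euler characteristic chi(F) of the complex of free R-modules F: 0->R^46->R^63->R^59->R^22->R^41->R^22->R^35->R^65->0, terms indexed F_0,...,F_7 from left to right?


chi = sum (-1)^i * rank:
(-1)^0*46=46
(-1)^1*63=-63
(-1)^2*59=59
(-1)^3*22=-22
(-1)^4*41=41
(-1)^5*22=-22
(-1)^6*35=35
(-1)^7*65=-65
chi=9


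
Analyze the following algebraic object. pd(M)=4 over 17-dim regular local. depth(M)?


pd+depth=depth(R)=17
depth=17-4=13


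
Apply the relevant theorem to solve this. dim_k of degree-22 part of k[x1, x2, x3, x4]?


C(d+n-1,n-1)=C(25,3)=2300


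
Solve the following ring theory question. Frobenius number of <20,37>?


gcd(20,37)=1 => F=ab-a-b=20*37-20-37=740-57=683


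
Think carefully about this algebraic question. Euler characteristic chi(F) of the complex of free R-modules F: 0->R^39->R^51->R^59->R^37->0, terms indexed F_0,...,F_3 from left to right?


chi = sum (-1)^i * rank:
(-1)^0*39=39
(-1)^1*51=-51
(-1)^2*59=59
(-1)^3*37=-37
chi=10


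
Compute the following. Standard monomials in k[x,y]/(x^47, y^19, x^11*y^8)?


k[x,y]/I, I = (x^47, y^19, x^11*y^8)
Rect: 47x19=893. Corner: (47-11)x(19-8)=396.
dim = 893-396 = 497


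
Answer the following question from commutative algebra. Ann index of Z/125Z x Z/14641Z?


Exponent = lcm of the cyclic orders; pairwise coprime => product.
5^3*11^4=125*14641=1830125


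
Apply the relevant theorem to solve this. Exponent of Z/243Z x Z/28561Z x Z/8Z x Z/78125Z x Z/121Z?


Exponent = lcm of the cyclic orders; pairwise coprime => product.
3^5*13^4*2^3*5^7*11^2=243*28561*8*78125*121=524861926875000


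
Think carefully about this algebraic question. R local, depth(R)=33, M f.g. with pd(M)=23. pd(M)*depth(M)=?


pd+depth=33
depth=33-23=10
pd*depth=23*10=230


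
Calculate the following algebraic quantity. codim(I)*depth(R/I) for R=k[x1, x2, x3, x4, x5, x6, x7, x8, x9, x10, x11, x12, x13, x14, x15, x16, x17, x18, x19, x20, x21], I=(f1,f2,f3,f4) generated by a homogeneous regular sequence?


codim=4, depth=dim(R/I)=21-4=17
Product=4*17=68


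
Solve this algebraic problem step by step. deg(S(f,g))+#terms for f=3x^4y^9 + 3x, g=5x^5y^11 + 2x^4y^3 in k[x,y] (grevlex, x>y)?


LT(f)=3x^4y^9, LT(g)=5x^5y^11
lcm(LM)=x^5y^11
S(f,g) (scaled by 15 to clear denominators) = 5xy^2*f - 3*g = -6x^4y^3 + 15x^2y^2
2 terms, deg 7.
7+2=9


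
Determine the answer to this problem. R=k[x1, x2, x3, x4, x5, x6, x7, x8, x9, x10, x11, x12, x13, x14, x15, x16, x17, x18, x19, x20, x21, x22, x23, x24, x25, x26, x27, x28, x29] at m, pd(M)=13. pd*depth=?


pd+depth=29
depth=29-13=16
pd*depth=13*16=208


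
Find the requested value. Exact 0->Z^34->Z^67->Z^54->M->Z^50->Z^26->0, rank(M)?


Alt sum=0:
(-1)^0*34 + (-1)^1*67 + (-1)^2*54 + (-1)^3*? + (-1)^4*50 + (-1)^5*26=0
rank(M)=45


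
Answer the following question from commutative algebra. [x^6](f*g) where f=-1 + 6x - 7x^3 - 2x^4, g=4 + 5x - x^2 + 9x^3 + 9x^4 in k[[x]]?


[x^6] = sum a_i*b_j, i+j=6
  -7*9=-63
  -2*-1=2
Sum=-61


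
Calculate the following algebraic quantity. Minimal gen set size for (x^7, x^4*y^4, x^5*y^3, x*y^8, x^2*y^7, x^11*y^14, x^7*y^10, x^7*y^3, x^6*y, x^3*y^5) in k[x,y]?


Remove redundant (divisible by others).
x^7*y^3 redundant.
x^7*y^10 redundant.
x^11*y^14 redundant.
Min: x^7, x^6*y, x^5*y^3, x^4*y^4, x^3*y^5, x^2*y^7, x*y^8
Count=7


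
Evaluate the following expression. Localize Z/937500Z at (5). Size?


5-primary part: 937500=5^7*12
Size=5^7=78125


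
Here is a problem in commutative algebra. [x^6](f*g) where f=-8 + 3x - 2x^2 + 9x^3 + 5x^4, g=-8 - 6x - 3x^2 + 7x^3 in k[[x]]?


[x^6] = sum a_i*b_j, i+j=6
  9*7=63
  5*-3=-15
Sum=48


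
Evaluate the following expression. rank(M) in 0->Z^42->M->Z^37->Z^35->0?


Alt sum=0:
(-1)^0*42 + (-1)^1*? + (-1)^2*37 + (-1)^3*35=0
rank(M)=44


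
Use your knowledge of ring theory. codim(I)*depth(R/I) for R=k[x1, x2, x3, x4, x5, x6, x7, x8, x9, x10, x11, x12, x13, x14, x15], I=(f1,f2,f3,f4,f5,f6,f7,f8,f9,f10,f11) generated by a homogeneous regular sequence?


codim=11, depth=dim(R/I)=15-11=4
Product=11*4=44


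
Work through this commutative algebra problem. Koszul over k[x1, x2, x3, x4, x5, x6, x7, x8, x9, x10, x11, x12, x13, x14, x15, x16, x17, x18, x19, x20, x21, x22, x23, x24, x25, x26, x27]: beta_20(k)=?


C(n,i)=C(27,20)=888030


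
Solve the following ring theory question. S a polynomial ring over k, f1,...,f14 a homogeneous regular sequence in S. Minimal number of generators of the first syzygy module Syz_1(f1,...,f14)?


Regular sequence => Koszul complex is the minimal free resolution.
Syz_1 minimally generated by Koszul relations f_i*e_j - f_j*e_i (i<j): mu(Syz_1) = beta_2 = C(m,2) = m(m-1)/2
m=14
14*13/2 = 91


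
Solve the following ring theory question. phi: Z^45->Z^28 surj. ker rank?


rank(ker) = 45-28 = 17


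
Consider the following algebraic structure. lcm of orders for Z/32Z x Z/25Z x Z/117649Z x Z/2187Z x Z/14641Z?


Exponent = lcm of the cyclic orders; pairwise coprime => product.
2^5*5^2*7^6*3^7*11^4=32*25*117649*2187*14641=3013684266146400


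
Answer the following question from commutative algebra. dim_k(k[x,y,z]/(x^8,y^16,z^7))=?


Basis: x^iy^jz^k, i<8,j<16,k<7
8*16*7=896


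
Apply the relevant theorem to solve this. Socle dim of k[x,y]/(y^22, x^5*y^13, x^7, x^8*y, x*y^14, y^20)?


Socle = ann(m) = span of standard monomials u with x*u, y*u in I (staircase corners).
Redundant generators: x^8*y, y^22
Minimal generators: x^7, x^5*y^13, x*y^14, y^20
Corners: y^19, x^4y^13, x^6y^12
Socle dim=3


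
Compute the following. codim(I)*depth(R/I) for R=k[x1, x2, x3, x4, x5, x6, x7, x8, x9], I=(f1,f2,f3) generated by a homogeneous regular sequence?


codim=3, depth=dim(R/I)=9-3=6
Product=3*6=18


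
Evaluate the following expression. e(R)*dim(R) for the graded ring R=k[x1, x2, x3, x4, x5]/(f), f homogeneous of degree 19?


e(R)=deg(f)=19, dim(R)=5-1=4
e*dim=19*4=76


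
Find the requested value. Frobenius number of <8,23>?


gcd(8,23)=1 => F=ab-a-b=8*23-8-23=184-31=153


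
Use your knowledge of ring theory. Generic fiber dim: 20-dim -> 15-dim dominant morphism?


dim(fiber)=dim(X)-dim(Y)=20-15=5


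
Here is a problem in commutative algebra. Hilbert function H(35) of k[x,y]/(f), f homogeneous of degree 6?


H(t)=d for t>=d-1.
d=6, t=35
H(35)=6


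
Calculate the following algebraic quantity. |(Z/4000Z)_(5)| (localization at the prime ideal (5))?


5-primary part: 4000=5^3*32
Size=5^3=125


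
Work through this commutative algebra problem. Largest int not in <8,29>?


gcd(8,29)=1 => F=ab-a-b=8*29-8-29=232-37=195


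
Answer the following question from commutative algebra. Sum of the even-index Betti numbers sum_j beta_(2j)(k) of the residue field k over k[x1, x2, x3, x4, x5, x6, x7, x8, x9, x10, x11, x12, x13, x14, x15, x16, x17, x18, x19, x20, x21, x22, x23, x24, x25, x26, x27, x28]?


Koszul resolution: beta_i(k)=C(n,i), n=28
sum_even C(28,i) = 2^(n-1) = 2^27 = 134217728


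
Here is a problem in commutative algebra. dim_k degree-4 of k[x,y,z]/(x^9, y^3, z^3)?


Need i<9, j<3, k<3 with i+j+k=4.
For each i, j ranges over max(0,4-i-2)..min(2,4-i):
  i=0: j in [2,2] -> 1
  i=1: j in [1,2] -> 2
  i=2: j in [0,2] -> 3
  i=3: j in [0,1] -> 2
  i=4: j in [0,0] -> 1
H(4) = 1+2+3+2+1 = 9


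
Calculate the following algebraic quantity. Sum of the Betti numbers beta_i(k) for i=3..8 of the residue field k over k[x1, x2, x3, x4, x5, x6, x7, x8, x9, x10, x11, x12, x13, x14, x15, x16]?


Koszul resolution: beta_i(k)=C(n,i), n=16
C(16,3)=560, C(16,4)=1820, C(16,5)=4368, C(16,6)=8008, C(16,7)=11440, C(16,8)=12870
Sum=39066


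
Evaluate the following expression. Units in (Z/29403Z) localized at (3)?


Local ring = Z/243Z.
phi(243) = 3^4*(3-1) = 162


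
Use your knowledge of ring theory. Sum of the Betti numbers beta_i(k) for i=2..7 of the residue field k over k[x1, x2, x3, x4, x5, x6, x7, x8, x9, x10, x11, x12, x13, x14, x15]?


Koszul resolution: beta_i(k)=C(n,i), n=15
C(15,2)=105, C(15,3)=455, C(15,4)=1365, C(15,5)=3003, C(15,6)=5005, C(15,7)=6435
Sum=16368


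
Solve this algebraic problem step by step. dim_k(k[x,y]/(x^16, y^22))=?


Basis: x^i*y^j, i<16, j<22
16*22=352


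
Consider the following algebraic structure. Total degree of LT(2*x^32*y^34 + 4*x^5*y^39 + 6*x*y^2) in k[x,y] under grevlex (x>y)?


LT: 2*x^32*y^34
deg_x=32, deg_y=34
Total=32+34=66


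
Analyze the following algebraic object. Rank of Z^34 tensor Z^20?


rank(M(x)N) = rank(M)*rank(N)
34*20 = 680


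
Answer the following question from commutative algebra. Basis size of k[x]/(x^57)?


Basis: 1,x,...,x^56
dim=57


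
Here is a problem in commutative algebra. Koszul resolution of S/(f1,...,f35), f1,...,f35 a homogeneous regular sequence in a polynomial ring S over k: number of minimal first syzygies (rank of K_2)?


Regular sequence => Koszul complex is the minimal free resolution.
Syz_1 minimally generated by Koszul relations f_i*e_j - f_j*e_i (i<j): mu(Syz_1) = beta_2 = C(m,2) = m(m-1)/2
m=35
35*34/2 = 595
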